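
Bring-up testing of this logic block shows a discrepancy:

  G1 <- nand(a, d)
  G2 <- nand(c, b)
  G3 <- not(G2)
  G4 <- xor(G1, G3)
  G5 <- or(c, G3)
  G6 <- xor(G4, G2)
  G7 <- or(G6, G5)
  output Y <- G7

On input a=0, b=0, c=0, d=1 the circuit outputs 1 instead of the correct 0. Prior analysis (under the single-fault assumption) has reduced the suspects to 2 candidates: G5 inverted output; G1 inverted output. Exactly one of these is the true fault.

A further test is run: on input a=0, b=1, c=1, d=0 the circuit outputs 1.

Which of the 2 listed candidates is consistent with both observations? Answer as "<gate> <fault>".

G1 inverted output

Evaluate each candidate on input a=0, b=1, c=1, d=0:
  G5 inverted output: G1=1, G2=0, G3=1, G4=0, G5=0 [inverted output], G6=0, G7=0 → 0 — eliminated
  G1 inverted output: G1=0 [inverted output], G2=0, G3=1, G4=1, G5=1, G6=1, G7=1 → 1 — matches
Only G1 inverted output reproduces the observed 1.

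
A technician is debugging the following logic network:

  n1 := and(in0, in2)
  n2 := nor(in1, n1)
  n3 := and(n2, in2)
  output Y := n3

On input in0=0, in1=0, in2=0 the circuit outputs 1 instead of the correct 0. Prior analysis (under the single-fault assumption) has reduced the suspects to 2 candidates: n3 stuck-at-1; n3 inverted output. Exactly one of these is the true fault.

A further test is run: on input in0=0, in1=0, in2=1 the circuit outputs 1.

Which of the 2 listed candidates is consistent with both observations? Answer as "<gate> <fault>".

Evaluate each candidate on input in0=0, in1=0, in2=1:
  n3 stuck-at-1: n1=0, n2=1, n3=1 [stuck-at-1] → 1 — matches
  n3 inverted output: n1=0, n2=1, n3=0 [inverted output] → 0 — eliminated
Only n3 stuck-at-1 reproduces the observed 1.

n3 stuck-at-1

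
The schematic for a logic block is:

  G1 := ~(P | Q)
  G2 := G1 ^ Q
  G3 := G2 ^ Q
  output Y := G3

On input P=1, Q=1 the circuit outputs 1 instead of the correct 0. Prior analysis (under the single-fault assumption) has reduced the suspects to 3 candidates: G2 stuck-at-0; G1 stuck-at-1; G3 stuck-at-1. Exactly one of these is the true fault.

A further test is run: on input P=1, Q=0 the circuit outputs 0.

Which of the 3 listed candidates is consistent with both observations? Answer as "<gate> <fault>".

Evaluate each candidate on input P=1, Q=0:
  G2 stuck-at-0: G1=0, G2=0 [stuck-at-0], G3=0 → 0 — matches
  G1 stuck-at-1: G1=1 [stuck-at-1], G2=1, G3=1 → 1 — eliminated
  G3 stuck-at-1: G1=0, G2=0, G3=1 [stuck-at-1] → 1 — eliminated
Only G2 stuck-at-0 reproduces the observed 0.

G2 stuck-at-0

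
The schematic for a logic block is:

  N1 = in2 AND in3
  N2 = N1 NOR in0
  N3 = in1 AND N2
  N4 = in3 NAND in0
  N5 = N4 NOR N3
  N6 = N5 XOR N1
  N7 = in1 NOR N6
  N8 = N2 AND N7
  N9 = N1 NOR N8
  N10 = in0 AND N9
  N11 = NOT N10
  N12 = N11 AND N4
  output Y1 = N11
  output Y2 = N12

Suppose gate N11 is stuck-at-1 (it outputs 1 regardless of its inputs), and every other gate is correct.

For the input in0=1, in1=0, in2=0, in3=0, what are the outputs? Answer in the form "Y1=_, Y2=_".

Y1=1, Y2=1

Propagate with N11 forced: N1=0, N2=0, N3=0, N4=1, N5=0, N6=0, N7=1, N8=0, N9=1, N10=1, N11=1 [stuck-at-1], N12=1.
So the outputs are Y1=1, Y2=1. (Without the fault they would be Y1=0, Y2=0.)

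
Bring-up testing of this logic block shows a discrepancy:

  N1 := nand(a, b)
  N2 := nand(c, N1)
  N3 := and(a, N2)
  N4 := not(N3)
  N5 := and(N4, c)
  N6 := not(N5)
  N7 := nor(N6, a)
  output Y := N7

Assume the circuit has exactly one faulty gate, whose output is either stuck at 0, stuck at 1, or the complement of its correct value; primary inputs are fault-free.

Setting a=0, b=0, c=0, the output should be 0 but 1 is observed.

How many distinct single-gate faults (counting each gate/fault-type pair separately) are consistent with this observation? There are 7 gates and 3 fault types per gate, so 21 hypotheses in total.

Fault-free: N1=1, N2=1, N3=0, N4=1, N5=0, N6=1, N7=0 → 0. Observed 1.
  N1: none of the 3 fault types match ✗
  N2: none of the 3 fault types match ✗
  N3: none of the 3 fault types match ✗
  N4: none of the 3 fault types match ✗
  N5: stuck-at-1, inverted output ✓; others ✗
  N6: stuck-at-0, inverted output ✓; others ✗
  N7: stuck-at-1, inverted output ✓; others ✗
Consistent faults: {N5 stuck-at-1, N5 inverted output, N6 stuck-at-0, N6 inverted output, N7 stuck-at-1, N7 inverted output} — 6 in all.

6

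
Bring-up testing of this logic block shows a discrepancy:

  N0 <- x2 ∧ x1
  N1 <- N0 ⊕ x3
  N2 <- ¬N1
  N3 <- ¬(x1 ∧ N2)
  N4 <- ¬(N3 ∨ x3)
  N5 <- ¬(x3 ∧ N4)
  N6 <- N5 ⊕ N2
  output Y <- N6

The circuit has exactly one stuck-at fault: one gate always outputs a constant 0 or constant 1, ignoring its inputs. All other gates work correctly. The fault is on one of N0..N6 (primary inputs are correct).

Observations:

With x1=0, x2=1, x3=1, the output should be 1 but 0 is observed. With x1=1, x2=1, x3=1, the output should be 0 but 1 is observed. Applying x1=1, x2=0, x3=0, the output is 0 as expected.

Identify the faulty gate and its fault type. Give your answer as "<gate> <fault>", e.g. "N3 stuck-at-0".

N4 stuck-at-1

Fault-free values for test 1 (x1=0, x2=1, x3=1): N0=0, N1=1, N2=0, N3=1, N4=0, N5=1, N6=1, giving Y=1. Observed 0.
Test 1: faults giving observed 0 are {N0 stuck-at-1, N1 stuck-at-0, N2 stuck-at-1, N4 stuck-at-1, N5 stuck-at-0, N6 stuck-at-0}.
Test 2 (x1=1, x2=1, x3=1): fault-free N0=1, N1=0, N2=1, N3=0, N4=0, N5=1, N6=0 → 0; observed 1. Eliminates N0 stuck-at-1, N1 stuck-at-0, N2 stuck-at-1, N6 stuck-at-0.
Test 3 (x1=1, x2=0, x3=0): fault-free N0=0, N1=0, N2=1, N3=0, N4=1, N5=1, N6=0 → 0; observed 0. Eliminates N5 stuck-at-0.
Only N4 stuck-at-1 is consistent with every test.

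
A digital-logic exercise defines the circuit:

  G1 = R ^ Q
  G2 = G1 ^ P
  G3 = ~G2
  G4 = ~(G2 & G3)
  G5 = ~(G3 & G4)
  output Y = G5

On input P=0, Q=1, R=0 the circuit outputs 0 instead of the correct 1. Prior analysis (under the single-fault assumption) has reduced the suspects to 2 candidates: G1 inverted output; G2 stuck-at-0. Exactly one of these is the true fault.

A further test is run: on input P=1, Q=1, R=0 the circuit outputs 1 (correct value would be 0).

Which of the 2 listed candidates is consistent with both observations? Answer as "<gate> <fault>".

G1 inverted output

Evaluate each candidate on input P=1, Q=1, R=0:
  G1 inverted output: G1=0 [inverted output], G2=1, G3=0, G4=1, G5=1 → 1 — matches
  G2 stuck-at-0: G1=1, G2=0 [stuck-at-0], G3=1, G4=1, G5=0 → 0 — eliminated
Only G1 inverted output reproduces the observed 1.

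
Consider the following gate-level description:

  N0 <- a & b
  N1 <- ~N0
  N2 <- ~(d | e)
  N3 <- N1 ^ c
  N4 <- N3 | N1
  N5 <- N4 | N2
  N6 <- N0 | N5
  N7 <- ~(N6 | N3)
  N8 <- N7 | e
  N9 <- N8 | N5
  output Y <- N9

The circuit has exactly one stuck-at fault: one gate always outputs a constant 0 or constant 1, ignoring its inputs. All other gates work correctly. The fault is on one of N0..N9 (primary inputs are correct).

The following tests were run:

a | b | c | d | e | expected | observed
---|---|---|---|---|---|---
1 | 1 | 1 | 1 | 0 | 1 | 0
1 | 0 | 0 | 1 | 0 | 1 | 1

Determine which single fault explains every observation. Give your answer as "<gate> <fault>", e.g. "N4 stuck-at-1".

N3 stuck-at-0

Fault-free values for test 1 (a=1, b=1, c=1, d=1, e=0): N0=1, N1=0, N2=0, N3=1, N4=1, N5=1, N6=1, N7=0, N8=0, N9=1, giving Y=1. Observed 0.
Test 1: faults giving observed 0 are {N3 stuck-at-0, N4 stuck-at-0, N5 stuck-at-0, N9 stuck-at-0}.
Test 2 (a=1, b=0, c=0, d=1, e=0): fault-free N0=0, N1=1, N2=0, N3=1, N4=1, N5=1, N6=1, N7=0, N8=0, N9=1 → 1; observed 1. Eliminates N4 stuck-at-0, N5 stuck-at-0, N9 stuck-at-0.
Only N3 stuck-at-0 is consistent with every test.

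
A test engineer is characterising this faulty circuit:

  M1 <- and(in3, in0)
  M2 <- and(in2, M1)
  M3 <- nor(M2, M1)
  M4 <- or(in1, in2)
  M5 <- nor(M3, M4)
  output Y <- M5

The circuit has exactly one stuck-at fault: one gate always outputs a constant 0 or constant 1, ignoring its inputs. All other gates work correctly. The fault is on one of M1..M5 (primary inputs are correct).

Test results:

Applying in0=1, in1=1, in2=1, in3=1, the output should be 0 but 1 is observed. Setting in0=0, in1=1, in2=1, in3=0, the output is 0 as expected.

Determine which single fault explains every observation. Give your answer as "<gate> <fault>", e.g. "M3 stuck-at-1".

Fault-free values for test 1 (in0=1, in1=1, in2=1, in3=1): M1=1, M2=1, M3=0, M4=1, M5=0, giving Y=0. Observed 1.
Test 1: faults giving observed 1 are {M4 stuck-at-0, M5 stuck-at-1}.
Test 2 (in0=0, in1=1, in2=1, in3=0): fault-free M1=0, M2=0, M3=1, M4=1, M5=0 → 0; observed 0. Eliminates M5 stuck-at-1.
Only M4 stuck-at-0 is consistent with every test.

M4 stuck-at-0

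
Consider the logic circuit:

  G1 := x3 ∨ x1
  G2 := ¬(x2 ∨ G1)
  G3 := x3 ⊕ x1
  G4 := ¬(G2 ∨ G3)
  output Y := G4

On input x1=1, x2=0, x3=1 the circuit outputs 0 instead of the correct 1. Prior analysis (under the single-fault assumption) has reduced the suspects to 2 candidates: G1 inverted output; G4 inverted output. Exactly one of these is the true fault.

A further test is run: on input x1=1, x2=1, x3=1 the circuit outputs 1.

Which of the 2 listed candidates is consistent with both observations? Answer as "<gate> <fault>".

G1 inverted output

Evaluate each candidate on input x1=1, x2=1, x3=1:
  G1 inverted output: G1=0 [inverted output], G2=0, G3=0, G4=1 → 1 — matches
  G4 inverted output: G1=1, G2=0, G3=0, G4=0 [inverted output] → 0 — eliminated
Only G1 inverted output reproduces the observed 1.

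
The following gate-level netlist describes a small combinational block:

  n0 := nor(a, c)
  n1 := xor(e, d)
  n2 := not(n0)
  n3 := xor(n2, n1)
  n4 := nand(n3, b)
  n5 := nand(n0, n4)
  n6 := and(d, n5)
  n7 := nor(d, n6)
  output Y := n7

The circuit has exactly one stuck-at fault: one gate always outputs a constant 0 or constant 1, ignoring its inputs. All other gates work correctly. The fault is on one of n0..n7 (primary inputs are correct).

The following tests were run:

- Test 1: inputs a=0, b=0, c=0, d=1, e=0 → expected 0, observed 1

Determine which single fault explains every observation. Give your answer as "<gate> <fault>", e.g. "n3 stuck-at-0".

Fault-free values for test 1 (a=0, b=0, c=0, d=1, e=0): n0=1, n1=1, n2=0, n3=1, n4=1, n5=0, n6=0, n7=0, giving Y=0. Observed 1.
Test 1: faults giving observed 1 are {n7 stuck-at-1}.
Only n7 stuck-at-1 is consistent with every test.

n7 stuck-at-1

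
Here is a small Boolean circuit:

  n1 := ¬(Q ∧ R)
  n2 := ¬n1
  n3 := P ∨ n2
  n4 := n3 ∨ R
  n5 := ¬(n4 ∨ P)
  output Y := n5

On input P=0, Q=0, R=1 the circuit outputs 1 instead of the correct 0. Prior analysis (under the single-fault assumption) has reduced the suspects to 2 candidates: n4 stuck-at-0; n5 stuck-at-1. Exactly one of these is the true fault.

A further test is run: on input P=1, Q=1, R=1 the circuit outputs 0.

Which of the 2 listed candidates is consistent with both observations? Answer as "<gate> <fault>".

Evaluate each candidate on input P=1, Q=1, R=1:
  n4 stuck-at-0: n1=0, n2=1, n3=1, n4=0 [stuck-at-0], n5=0 → 0 — matches
  n5 stuck-at-1: n1=0, n2=1, n3=1, n4=1, n5=1 [stuck-at-1] → 1 — eliminated
Only n4 stuck-at-0 reproduces the observed 0.

n4 stuck-at-0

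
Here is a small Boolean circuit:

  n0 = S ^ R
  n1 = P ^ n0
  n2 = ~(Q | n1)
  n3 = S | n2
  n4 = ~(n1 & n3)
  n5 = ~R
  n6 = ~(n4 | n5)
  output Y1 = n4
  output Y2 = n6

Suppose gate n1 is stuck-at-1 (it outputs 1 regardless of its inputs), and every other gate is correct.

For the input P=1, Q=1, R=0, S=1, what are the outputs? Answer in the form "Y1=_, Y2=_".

Propagate with n1 forced: n0=1, n1=1 [stuck-at-1], n2=0, n3=1, n4=0, n5=1, n6=0.
So the outputs are Y1=0, Y2=0. (Without the fault they would be Y1=1, Y2=0.)

Y1=0, Y2=0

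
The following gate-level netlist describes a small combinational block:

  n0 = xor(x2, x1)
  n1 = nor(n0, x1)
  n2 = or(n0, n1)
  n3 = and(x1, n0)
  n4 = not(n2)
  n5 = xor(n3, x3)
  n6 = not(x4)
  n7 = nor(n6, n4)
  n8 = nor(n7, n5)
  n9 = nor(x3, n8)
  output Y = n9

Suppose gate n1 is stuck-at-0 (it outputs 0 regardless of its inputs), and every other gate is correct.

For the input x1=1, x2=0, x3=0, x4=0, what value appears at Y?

Propagate with n1 forced: n0=1, n1=0 [stuck-at-0], n2=1, n3=1, n4=0, n5=1, n6=1, n7=0, n8=0, n9=1.
So Y = 1. (Same as the fault-free value — the fault is masked on this input.)

1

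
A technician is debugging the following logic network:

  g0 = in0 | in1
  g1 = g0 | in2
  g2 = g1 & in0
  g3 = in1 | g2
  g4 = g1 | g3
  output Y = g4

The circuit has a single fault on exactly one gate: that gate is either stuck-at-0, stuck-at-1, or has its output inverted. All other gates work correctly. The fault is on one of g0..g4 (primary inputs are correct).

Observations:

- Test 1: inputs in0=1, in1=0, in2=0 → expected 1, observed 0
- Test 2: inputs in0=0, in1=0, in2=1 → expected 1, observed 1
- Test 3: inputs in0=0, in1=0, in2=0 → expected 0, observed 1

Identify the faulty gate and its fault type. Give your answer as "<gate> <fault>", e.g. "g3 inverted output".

g0 inverted output

Fault-free values for test 1 (in0=1, in1=0, in2=0): g0=1, g1=1, g2=1, g3=1, g4=1, giving Y=1. Observed 0.
Test 1: faults giving observed 0 are {g0 stuck-at-0, g0 inverted output, g1 stuck-at-0, g1 inverted output, g4 stuck-at-0, g4 inverted output}.
Test 2 (in0=0, in1=0, in2=1): fault-free g0=0, g1=1, g2=0, g3=0, g4=1 → 1; observed 1. Eliminates g1 stuck-at-0, g1 inverted output, g4 stuck-at-0, g4 inverted output.
Test 3 (in0=0, in1=0, in2=0): fault-free g0=0, g1=0, g2=0, g3=0, g4=0 → 0; observed 1. Eliminates g0 stuck-at-0.
Only g0 inverted output is consistent with every test.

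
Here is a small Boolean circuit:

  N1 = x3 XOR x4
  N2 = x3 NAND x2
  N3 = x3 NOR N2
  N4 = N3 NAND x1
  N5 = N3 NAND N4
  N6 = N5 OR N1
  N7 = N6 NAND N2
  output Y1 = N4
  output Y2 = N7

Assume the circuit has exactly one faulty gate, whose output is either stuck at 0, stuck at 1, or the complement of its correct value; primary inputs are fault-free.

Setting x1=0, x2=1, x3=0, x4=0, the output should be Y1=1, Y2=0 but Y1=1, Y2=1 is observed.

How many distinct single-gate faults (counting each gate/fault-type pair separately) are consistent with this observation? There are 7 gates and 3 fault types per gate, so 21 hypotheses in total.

10

Fault-free: N1=0, N2=1, N3=0, N4=1, N5=1, N6=1, N7=0 → Y1=1, Y2=0. Observed Y1=1, Y2=1.
  N1: none of the 3 fault types match ✗
  N2: stuck-at-0, inverted output ✓; others ✗
  N3: stuck-at-1, inverted output ✓; others ✗
  N4: none of the 3 fault types match ✗
  N5: stuck-at-0, inverted output ✓; others ✗
  N6: stuck-at-0, inverted output ✓; others ✗
  N7: stuck-at-1, inverted output ✓; others ✗
Consistent faults: {N2 stuck-at-0, N2 inverted output, N3 stuck-at-1, N3 inverted output, N5 stuck-at-0, N5 inverted output, N6 stuck-at-0, N6 inverted output, N7 stuck-at-1, N7 inverted output} — 10 in all.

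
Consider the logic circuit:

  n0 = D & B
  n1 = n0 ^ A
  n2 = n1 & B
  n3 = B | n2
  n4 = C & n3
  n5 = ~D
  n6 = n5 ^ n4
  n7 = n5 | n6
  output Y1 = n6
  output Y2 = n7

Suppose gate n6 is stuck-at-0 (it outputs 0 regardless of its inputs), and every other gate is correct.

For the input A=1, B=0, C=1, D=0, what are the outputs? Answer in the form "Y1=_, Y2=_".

Propagate with n6 forced: n0=0, n1=1, n2=0, n3=0, n4=0, n5=1, n6=0 [stuck-at-0], n7=1.
So the outputs are Y1=0, Y2=1. (Without the fault they would be Y1=1, Y2=1.)

Y1=0, Y2=1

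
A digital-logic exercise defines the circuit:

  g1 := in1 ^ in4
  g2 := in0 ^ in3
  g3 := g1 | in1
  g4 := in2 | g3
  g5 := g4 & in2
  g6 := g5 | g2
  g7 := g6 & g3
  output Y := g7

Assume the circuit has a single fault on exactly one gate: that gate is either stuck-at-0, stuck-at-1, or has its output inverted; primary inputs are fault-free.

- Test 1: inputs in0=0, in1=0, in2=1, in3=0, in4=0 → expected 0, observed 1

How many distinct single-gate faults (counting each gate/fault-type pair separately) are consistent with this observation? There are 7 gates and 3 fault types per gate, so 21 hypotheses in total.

Fault-free: g1=0, g2=0, g3=0, g4=1, g5=1, g6=1, g7=0 → 0. Observed 1.
  g1: stuck-at-1, inverted output ✓; others ✗
  g2: none of the 3 fault types match ✗
  g3: stuck-at-1, inverted output ✓; others ✗
  g4: none of the 3 fault types match ✗
  g5: none of the 3 fault types match ✗
  g6: none of the 3 fault types match ✗
  g7: stuck-at-1, inverted output ✓; others ✗
Consistent faults: {g1 stuck-at-1, g1 inverted output, g3 stuck-at-1, g3 inverted output, g7 stuck-at-1, g7 inverted output} — 6 in all.

6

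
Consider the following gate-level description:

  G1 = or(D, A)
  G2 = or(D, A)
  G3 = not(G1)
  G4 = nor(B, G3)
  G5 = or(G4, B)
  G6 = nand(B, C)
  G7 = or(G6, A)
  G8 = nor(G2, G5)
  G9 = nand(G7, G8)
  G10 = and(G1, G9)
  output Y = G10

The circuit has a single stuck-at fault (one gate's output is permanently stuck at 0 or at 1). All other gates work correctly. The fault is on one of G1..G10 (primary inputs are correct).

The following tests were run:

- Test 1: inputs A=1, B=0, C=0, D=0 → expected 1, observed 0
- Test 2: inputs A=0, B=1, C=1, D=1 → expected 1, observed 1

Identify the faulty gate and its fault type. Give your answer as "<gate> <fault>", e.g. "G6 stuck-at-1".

Fault-free values for test 1 (A=1, B=0, C=0, D=0): G1=1, G2=1, G3=0, G4=1, G5=1, G6=1, G7=1, G8=0, G9=1, G10=1, giving Y=1. Observed 0.
Test 1: faults giving observed 0 are {G1 stuck-at-0, G8 stuck-at-1, G9 stuck-at-0, G10 stuck-at-0}.
Test 2 (A=0, B=1, C=1, D=1): fault-free G1=1, G2=1, G3=0, G4=0, G5=1, G6=0, G7=0, G8=0, G9=1, G10=1 → 1; observed 1. Eliminates G1 stuck-at-0, G9 stuck-at-0, G10 stuck-at-0.
Only G8 stuck-at-1 is consistent with every test.

G8 stuck-at-1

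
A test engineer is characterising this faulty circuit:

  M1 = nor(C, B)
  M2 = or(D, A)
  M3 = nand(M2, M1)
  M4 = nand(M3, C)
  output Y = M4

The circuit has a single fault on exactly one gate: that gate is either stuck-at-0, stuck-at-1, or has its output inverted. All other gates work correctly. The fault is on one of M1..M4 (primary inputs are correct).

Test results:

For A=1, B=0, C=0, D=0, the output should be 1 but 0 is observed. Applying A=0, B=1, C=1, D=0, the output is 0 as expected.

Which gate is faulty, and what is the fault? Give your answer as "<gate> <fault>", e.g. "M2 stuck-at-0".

M4 stuck-at-0

Fault-free values for test 1 (A=1, B=0, C=0, D=0): M1=1, M2=1, M3=0, M4=1, giving Y=1. Observed 0.
Test 1: faults giving observed 0 are {M4 stuck-at-0, M4 inverted output}.
Test 2 (A=0, B=1, C=1, D=0): fault-free M1=0, M2=0, M3=1, M4=0 → 0; observed 0. Eliminates M4 inverted output.
Only M4 stuck-at-0 is consistent with every test.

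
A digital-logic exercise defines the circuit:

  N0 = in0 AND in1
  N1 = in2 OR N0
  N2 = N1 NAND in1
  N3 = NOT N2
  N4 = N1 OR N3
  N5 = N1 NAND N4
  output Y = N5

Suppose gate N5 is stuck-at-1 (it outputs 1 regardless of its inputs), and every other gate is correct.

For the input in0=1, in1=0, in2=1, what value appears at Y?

Propagate with N5 forced: N0=0, N1=1, N2=1, N3=0, N4=1, N5=1 [stuck-at-1].
So Y = 1. (Without the fault it would be 0.)

1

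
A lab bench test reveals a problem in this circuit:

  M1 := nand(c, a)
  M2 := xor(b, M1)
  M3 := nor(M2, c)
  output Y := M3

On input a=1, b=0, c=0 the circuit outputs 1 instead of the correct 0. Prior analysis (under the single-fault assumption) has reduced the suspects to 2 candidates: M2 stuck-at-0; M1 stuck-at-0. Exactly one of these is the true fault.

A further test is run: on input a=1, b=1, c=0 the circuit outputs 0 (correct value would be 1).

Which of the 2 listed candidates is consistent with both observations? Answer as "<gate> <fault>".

Evaluate each candidate on input a=1, b=1, c=0:
  M2 stuck-at-0: M1=1, M2=0 [stuck-at-0], M3=1 → 1 — eliminated
  M1 stuck-at-0: M1=0 [stuck-at-0], M2=1, M3=0 → 0 — matches
Only M1 stuck-at-0 reproduces the observed 0.

M1 stuck-at-0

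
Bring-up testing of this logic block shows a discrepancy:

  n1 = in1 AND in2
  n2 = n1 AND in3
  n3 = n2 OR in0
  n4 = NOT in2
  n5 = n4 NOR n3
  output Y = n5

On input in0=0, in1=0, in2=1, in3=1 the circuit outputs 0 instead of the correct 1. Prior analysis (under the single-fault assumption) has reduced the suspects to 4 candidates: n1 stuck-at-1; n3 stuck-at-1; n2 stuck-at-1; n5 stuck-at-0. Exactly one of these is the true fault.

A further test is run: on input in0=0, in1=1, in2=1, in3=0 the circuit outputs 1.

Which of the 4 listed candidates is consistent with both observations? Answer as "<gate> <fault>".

Evaluate each candidate on input in0=0, in1=1, in2=1, in3=0:
  n1 stuck-at-1: n1=1 [stuck-at-1], n2=0, n3=0, n4=0, n5=1 → 1 — matches
  n3 stuck-at-1: n1=1, n2=0, n3=1 [stuck-at-1], n4=0, n5=0 → 0 — eliminated
  n2 stuck-at-1: n1=1, n2=1 [stuck-at-1], n3=1, n4=0, n5=0 → 0 — eliminated
  n5 stuck-at-0: n1=1, n2=0, n3=0, n4=0, n5=0 [stuck-at-0] → 0 — eliminated
Only n1 stuck-at-1 reproduces the observed 1.

n1 stuck-at-1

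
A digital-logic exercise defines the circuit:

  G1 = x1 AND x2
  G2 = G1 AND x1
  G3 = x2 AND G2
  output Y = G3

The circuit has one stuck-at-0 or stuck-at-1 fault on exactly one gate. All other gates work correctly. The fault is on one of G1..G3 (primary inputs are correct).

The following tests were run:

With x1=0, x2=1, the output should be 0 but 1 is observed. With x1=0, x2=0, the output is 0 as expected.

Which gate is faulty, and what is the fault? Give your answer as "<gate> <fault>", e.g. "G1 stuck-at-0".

Fault-free values for test 1 (x1=0, x2=1): G1=0, G2=0, G3=0, giving Y=0. Observed 1.
Test 1: faults giving observed 1 are {G2 stuck-at-1, G3 stuck-at-1}.
Test 2 (x1=0, x2=0): fault-free G1=0, G2=0, G3=0 → 0; observed 0. Eliminates G3 stuck-at-1.
Only G2 stuck-at-1 is consistent with every test.

G2 stuck-at-1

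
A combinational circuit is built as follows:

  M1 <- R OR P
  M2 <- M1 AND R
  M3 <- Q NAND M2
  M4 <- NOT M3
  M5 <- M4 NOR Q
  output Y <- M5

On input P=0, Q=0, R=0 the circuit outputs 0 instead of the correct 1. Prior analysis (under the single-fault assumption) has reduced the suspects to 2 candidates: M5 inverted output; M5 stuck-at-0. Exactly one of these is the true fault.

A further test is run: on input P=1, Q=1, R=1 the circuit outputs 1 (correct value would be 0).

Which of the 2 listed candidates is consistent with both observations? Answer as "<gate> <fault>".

Evaluate each candidate on input P=1, Q=1, R=1:
  M5 inverted output: M1=1, M2=1, M3=0, M4=1, M5=1 [inverted output] → 1 — matches
  M5 stuck-at-0: M1=1, M2=1, M3=0, M4=1, M5=0 [stuck-at-0] → 0 — eliminated
Only M5 inverted output reproduces the observed 1.

M5 inverted output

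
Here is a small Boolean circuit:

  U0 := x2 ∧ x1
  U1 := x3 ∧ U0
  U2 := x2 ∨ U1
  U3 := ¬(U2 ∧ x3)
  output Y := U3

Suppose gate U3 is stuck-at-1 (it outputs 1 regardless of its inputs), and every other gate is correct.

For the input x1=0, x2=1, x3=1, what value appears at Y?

Propagate with U3 forced: U0=0, U1=0, U2=1, U3=1 [stuck-at-1].
So Y = 1. (Without the fault it would be 0.)

1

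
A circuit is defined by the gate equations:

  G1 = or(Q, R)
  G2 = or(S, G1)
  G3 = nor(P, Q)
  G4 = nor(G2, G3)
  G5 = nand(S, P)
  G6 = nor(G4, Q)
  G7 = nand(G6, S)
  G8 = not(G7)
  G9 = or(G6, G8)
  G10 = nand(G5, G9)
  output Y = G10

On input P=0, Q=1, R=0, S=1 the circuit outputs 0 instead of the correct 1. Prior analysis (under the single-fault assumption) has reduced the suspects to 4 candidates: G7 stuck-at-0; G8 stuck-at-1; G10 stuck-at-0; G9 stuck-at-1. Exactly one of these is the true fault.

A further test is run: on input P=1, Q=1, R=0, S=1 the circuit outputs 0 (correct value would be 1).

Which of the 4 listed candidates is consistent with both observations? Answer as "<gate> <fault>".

G10 stuck-at-0

Evaluate each candidate on input P=1, Q=1, R=0, S=1:
  G7 stuck-at-0: G1=1, G2=1, G3=0, G4=0, G5=0, G6=0, G7=0 [stuck-at-0], G8=1, G9=1, G10=1 → 1 — eliminated
  G8 stuck-at-1: G1=1, G2=1, G3=0, G4=0, G5=0, G6=0, G7=1, G8=1 [stuck-at-1], G9=1, G10=1 → 1 — eliminated
  G10 stuck-at-0: G1=1, G2=1, G3=0, G4=0, G5=0, G6=0, G7=1, G8=0, G9=0, G10=0 [stuck-at-0] → 0 — matches
  G9 stuck-at-1: G1=1, G2=1, G3=0, G4=0, G5=0, G6=0, G7=1, G8=0, G9=1 [stuck-at-1], G10=1 → 1 — eliminated
Only G10 stuck-at-0 reproduces the observed 0.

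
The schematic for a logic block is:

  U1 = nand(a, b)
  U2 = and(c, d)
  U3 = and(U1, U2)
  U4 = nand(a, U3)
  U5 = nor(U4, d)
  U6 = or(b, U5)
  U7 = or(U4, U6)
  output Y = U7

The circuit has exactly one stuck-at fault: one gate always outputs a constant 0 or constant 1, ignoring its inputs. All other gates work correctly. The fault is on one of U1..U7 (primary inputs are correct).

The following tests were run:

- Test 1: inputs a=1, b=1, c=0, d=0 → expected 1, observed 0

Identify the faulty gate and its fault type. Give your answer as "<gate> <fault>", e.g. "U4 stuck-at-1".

U7 stuck-at-0

Fault-free values for test 1 (a=1, b=1, c=0, d=0): U1=0, U2=0, U3=0, U4=1, U5=0, U6=1, U7=1, giving Y=1. Observed 0.
Test 1: faults giving observed 0 are {U7 stuck-at-0}.
Only U7 stuck-at-0 is consistent with every test.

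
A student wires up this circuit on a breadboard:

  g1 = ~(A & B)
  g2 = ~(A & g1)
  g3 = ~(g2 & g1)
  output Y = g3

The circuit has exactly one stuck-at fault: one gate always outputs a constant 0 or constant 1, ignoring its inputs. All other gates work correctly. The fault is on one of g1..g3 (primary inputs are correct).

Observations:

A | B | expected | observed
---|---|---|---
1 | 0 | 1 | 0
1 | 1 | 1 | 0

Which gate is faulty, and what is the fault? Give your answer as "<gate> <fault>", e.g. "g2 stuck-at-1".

Fault-free values for test 1 (A=1, B=0): g1=1, g2=0, g3=1, giving Y=1. Observed 0.
Test 1: faults giving observed 0 are {g2 stuck-at-1, g3 stuck-at-0}.
Test 2 (A=1, B=1): fault-free g1=0, g2=1, g3=1 → 1; observed 0. Eliminates g2 stuck-at-1.
Only g3 stuck-at-0 is consistent with every test.

g3 stuck-at-0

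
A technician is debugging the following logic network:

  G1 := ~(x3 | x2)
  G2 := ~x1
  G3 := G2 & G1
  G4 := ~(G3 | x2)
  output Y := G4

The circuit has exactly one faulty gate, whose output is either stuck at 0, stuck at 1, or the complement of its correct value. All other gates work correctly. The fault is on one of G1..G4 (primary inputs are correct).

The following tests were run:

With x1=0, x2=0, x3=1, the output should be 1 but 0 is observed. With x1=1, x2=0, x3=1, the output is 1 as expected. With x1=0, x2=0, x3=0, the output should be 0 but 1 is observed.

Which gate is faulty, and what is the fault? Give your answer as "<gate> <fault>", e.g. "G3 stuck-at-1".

Fault-free values for test 1 (x1=0, x2=0, x3=1): G1=0, G2=1, G3=0, G4=1, giving Y=1. Observed 0.
Test 1: faults giving observed 0 are {G1 stuck-at-1, G1 inverted output, G3 stuck-at-1, G3 inverted output, G4 stuck-at-0, G4 inverted output}.
Test 2 (x1=1, x2=0, x3=1): fault-free G1=0, G2=0, G3=0, G4=1 → 1; observed 1. Eliminates G3 stuck-at-1, G3 inverted output, G4 stuck-at-0, G4 inverted output.
Test 3 (x1=0, x2=0, x3=0): fault-free G1=1, G2=1, G3=1, G4=0 → 0; observed 1. Eliminates G1 stuck-at-1.
Only G1 inverted output is consistent with every test.

G1 inverted output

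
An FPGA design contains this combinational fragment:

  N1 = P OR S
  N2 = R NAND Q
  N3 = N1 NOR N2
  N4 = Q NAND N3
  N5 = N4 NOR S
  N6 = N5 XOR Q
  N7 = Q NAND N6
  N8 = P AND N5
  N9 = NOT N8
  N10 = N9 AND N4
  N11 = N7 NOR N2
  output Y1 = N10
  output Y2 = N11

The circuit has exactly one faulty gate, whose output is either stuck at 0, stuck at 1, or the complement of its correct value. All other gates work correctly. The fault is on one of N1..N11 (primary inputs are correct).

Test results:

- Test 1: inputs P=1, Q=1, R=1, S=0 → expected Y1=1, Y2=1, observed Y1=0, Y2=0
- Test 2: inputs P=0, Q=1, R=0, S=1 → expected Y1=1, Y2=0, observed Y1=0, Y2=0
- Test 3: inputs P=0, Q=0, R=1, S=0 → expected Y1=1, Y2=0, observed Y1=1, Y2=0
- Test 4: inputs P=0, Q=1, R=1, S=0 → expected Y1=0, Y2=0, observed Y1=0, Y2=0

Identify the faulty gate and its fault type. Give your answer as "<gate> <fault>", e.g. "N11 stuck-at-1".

Fault-free values for test 1 (P=1, Q=1, R=1, S=0): N1=1, N2=0, N3=0, N4=1, N5=0, N6=1, N7=0, N8=0, N9=1, N10=1, N11=1, giving Y1=1, Y2=1. Observed Y1=0, Y2=0.
Test 1: faults giving observed Y1=0, Y2=0 are {N1 stuck-at-0, N1 inverted output, N3 stuck-at-1, N3 inverted output, N4 stuck-at-0, N4 inverted output, N5 stuck-at-1, N5 inverted output}.
Test 2 (P=0, Q=1, R=0, S=1): fault-free N1=1, N2=1, N3=0, N4=1, N5=0, N6=1, N7=0, N8=0, N9=1, N10=1, N11=0 → Y1=1, Y2=0; observed Y1=0, Y2=0. Eliminates N1 stuck-at-0, N1 inverted output, N5 stuck-at-1, N5 inverted output.
Test 3 (P=0, Q=0, R=1, S=0): fault-free N1=0, N2=1, N3=0, N4=1, N5=0, N6=0, N7=1, N8=0, N9=1, N10=1, N11=0 → Y1=1, Y2=0; observed Y1=1, Y2=0. Eliminates N4 stuck-at-0, N4 inverted output.
Test 4 (P=0, Q=1, R=1, S=0): fault-free N1=0, N2=0, N3=1, N4=0, N5=1, N6=0, N7=1, N8=0, N9=1, N10=0, N11=0 → Y1=0, Y2=0; observed Y1=0, Y2=0. Eliminates N3 inverted output.
Only N3 stuck-at-1 is consistent with every test.

N3 stuck-at-1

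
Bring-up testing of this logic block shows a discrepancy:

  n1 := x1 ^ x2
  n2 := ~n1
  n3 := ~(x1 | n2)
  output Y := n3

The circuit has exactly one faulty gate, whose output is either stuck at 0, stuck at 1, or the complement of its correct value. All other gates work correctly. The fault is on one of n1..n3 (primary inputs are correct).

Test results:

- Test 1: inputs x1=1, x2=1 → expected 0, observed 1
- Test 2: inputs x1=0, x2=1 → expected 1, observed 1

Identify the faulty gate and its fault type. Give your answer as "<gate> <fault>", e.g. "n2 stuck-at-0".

n3 stuck-at-1

Fault-free values for test 1 (x1=1, x2=1): n1=0, n2=1, n3=0, giving Y=0. Observed 1.
Test 1: faults giving observed 1 are {n3 stuck-at-1, n3 inverted output}.
Test 2 (x1=0, x2=1): fault-free n1=1, n2=0, n3=1 → 1; observed 1. Eliminates n3 inverted output.
Only n3 stuck-at-1 is consistent with every test.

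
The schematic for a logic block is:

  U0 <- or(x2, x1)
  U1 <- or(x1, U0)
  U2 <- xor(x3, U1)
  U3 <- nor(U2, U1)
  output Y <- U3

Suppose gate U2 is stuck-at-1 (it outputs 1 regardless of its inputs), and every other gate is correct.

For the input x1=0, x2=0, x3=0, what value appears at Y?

0

Propagate with U2 forced: U0=0, U1=0, U2=1 [stuck-at-1], U3=0.
So Y = 0. (Without the fault it would be 1.)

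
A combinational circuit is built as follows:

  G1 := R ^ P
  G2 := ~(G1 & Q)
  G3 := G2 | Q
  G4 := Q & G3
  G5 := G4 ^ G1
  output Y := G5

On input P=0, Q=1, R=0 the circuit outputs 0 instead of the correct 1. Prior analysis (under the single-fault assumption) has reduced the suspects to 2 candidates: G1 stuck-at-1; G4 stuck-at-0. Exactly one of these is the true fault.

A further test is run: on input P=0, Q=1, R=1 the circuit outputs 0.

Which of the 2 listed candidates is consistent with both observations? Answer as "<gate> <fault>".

Evaluate each candidate on input P=0, Q=1, R=1:
  G1 stuck-at-1: G1=1 [stuck-at-1], G2=0, G3=1, G4=1, G5=0 → 0 — matches
  G4 stuck-at-0: G1=1, G2=0, G3=1, G4=0 [stuck-at-0], G5=1 → 1 — eliminated
Only G1 stuck-at-1 reproduces the observed 0.

G1 stuck-at-1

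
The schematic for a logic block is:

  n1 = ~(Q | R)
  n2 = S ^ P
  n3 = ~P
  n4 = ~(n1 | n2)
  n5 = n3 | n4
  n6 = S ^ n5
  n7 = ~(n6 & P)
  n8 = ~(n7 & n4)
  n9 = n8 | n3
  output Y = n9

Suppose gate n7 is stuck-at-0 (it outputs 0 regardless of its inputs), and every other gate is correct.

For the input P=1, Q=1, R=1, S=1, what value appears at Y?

1

Propagate with n7 forced: n1=0, n2=0, n3=0, n4=1, n5=1, n6=0, n7=0 [stuck-at-0], n8=1, n9=1.
So Y = 1. (Without the fault it would be 0.)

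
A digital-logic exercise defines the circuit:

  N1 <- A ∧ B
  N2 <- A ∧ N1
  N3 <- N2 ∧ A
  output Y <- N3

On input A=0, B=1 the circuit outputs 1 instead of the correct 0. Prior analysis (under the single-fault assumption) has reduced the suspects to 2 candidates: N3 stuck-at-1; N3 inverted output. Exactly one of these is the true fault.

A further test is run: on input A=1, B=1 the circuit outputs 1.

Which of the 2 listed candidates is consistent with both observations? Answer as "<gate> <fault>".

N3 stuck-at-1

Evaluate each candidate on input A=1, B=1:
  N3 stuck-at-1: N1=1, N2=1, N3=1 [stuck-at-1] → 1 — matches
  N3 inverted output: N1=1, N2=1, N3=0 [inverted output] → 0 — eliminated
Only N3 stuck-at-1 reproduces the observed 1.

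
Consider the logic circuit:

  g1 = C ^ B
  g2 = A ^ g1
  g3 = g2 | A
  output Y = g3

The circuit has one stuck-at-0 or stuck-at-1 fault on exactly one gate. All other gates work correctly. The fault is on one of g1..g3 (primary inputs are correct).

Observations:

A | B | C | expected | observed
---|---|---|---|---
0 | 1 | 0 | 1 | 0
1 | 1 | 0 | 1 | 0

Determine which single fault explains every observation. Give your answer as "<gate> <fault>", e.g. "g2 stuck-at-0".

Fault-free values for test 1 (A=0, B=1, C=0): g1=1, g2=1, g3=1, giving Y=1. Observed 0.
Test 1: faults giving observed 0 are {g1 stuck-at-0, g2 stuck-at-0, g3 stuck-at-0}.
Test 2 (A=1, B=1, C=0): fault-free g1=1, g2=0, g3=1 → 1; observed 0. Eliminates g1 stuck-at-0, g2 stuck-at-0.
Only g3 stuck-at-0 is consistent with every test.

g3 stuck-at-0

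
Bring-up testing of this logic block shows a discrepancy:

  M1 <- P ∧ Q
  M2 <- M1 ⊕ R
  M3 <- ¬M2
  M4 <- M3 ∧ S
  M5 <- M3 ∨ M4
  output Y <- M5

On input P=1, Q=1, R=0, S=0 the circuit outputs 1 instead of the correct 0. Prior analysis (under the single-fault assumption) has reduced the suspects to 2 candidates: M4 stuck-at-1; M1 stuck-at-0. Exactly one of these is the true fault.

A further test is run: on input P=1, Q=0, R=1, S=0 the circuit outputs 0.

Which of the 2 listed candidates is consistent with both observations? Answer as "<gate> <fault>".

M1 stuck-at-0

Evaluate each candidate on input P=1, Q=0, R=1, S=0:
  M4 stuck-at-1: M1=0, M2=1, M3=0, M4=1 [stuck-at-1], M5=1 → 1 — eliminated
  M1 stuck-at-0: M1=0 [stuck-at-0], M2=1, M3=0, M4=0, M5=0 → 0 — matches
Only M1 stuck-at-0 reproduces the observed 0.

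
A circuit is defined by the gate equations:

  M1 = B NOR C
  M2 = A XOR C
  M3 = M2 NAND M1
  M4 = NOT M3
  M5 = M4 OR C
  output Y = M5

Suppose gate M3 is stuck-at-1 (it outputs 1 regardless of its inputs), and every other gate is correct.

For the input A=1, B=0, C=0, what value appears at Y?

0

Propagate with M3 forced: M1=1, M2=1, M3=1 [stuck-at-1], M4=0, M5=0.
So Y = 0. (Without the fault it would be 1.)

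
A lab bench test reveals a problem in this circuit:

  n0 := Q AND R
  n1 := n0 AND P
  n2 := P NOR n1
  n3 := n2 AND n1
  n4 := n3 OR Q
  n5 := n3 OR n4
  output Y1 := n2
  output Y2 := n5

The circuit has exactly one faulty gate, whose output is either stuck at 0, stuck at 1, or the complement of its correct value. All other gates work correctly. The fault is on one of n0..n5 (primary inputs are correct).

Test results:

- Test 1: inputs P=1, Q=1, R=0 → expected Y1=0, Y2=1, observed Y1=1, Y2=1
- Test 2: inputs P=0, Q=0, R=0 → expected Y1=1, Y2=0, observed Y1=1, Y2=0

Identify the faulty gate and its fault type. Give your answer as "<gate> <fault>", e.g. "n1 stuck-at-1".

Fault-free values for test 1 (P=1, Q=1, R=0): n0=0, n1=0, n2=0, n3=0, n4=1, n5=1, giving Y1=0, Y2=1. Observed Y1=1, Y2=1.
Test 1: faults giving observed Y1=1, Y2=1 are {n2 stuck-at-1, n2 inverted output}.
Test 2 (P=0, Q=0, R=0): fault-free n0=0, n1=0, n2=1, n3=0, n4=0, n5=0 → Y1=1, Y2=0; observed Y1=1, Y2=0. Eliminates n2 inverted output.
Only n2 stuck-at-1 is consistent with every test.

n2 stuck-at-1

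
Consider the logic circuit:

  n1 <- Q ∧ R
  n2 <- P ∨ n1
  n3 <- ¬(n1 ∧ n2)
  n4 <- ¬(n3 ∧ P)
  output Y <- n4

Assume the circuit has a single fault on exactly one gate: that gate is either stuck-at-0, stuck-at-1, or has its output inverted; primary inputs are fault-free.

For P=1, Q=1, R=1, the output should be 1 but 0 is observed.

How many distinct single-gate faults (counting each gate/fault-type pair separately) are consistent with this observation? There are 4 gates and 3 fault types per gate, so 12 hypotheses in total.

Fault-free: n1=1, n2=1, n3=0, n4=1 → 1. Observed 0.
  n1 stuck-at-0: output 0 ✓
  n1 stuck-at-1: output 1 ✗
  n1 inverted output: output 0 ✓
  n2 stuck-at-0: output 0 ✓
  n2 stuck-at-1: output 1 ✗
  n2 inverted output: output 0 ✓
  n3 stuck-at-0: output 1 ✗
  n3 stuck-at-1: output 0 ✓
  n3 inverted output: output 0 ✓
  n4 stuck-at-0: output 0 ✓
  n4 stuck-at-1: output 1 ✗
  n4 inverted output: output 0 ✓
Consistent faults: {n1 stuck-at-0, n1 inverted output, n2 stuck-at-0, n2 inverted output, n3 stuck-at-1, n3 inverted output, n4 stuck-at-0, n4 inverted output} — 8 in all.

8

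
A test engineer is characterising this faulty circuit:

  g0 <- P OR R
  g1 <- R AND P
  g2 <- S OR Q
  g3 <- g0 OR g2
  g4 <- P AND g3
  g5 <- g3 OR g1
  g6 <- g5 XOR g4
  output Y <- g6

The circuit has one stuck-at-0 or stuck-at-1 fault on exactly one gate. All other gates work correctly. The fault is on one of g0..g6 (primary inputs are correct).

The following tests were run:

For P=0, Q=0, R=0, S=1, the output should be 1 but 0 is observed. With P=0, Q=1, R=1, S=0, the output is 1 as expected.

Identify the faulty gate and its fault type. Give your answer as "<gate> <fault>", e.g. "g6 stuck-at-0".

Fault-free values for test 1 (P=0, Q=0, R=0, S=1): g0=0, g1=0, g2=1, g3=1, g4=0, g5=1, g6=1, giving Y=1. Observed 0.
Test 1: faults giving observed 0 are {g2 stuck-at-0, g3 stuck-at-0, g4 stuck-at-1, g5 stuck-at-0, g6 stuck-at-0}.
Test 2 (P=0, Q=1, R=1, S=0): fault-free g0=1, g1=0, g2=1, g3=1, g4=0, g5=1, g6=1 → 1; observed 1. Eliminates g3 stuck-at-0, g4 stuck-at-1, g5 stuck-at-0, g6 stuck-at-0.
Only g2 stuck-at-0 is consistent with every test.

g2 stuck-at-0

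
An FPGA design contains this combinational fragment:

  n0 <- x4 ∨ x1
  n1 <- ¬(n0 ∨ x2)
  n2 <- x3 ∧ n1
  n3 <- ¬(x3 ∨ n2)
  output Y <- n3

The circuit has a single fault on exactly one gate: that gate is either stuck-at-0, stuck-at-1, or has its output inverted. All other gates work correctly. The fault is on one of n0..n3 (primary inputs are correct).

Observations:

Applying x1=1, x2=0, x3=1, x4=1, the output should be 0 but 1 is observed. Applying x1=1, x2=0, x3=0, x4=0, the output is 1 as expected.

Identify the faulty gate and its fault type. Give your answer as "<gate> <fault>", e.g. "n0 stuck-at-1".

n3 stuck-at-1

Fault-free values for test 1 (x1=1, x2=0, x3=1, x4=1): n0=1, n1=0, n2=0, n3=0, giving Y=0. Observed 1.
Test 1: faults giving observed 1 are {n3 stuck-at-1, n3 inverted output}.
Test 2 (x1=1, x2=0, x3=0, x4=0): fault-free n0=1, n1=0, n2=0, n3=1 → 1; observed 1. Eliminates n3 inverted output.
Only n3 stuck-at-1 is consistent with every test.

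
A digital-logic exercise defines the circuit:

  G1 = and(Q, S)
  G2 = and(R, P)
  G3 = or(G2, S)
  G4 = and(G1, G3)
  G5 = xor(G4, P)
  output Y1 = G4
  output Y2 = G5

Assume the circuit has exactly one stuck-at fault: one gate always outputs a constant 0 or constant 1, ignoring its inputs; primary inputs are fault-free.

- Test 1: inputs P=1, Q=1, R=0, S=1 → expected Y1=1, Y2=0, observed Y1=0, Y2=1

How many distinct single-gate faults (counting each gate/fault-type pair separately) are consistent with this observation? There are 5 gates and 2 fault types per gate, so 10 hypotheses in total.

3

Fault-free: G1=1, G2=0, G3=1, G4=1, G5=0 → Y1=1, Y2=0. Observed Y1=0, Y2=1.
  G1 stuck-at-0: output Y1=0, Y2=1 ✓
  G1 stuck-at-1: output Y1=1, Y2=0 ✗
  G2 stuck-at-0: output Y1=1, Y2=0 ✗
  G2 stuck-at-1: output Y1=1, Y2=0 ✗
  G3 stuck-at-0: output Y1=0, Y2=1 ✓
  G3 stuck-at-1: output Y1=1, Y2=0 ✗
  G4 stuck-at-0: output Y1=0, Y2=1 ✓
  G4 stuck-at-1: output Y1=1, Y2=0 ✗
  G5 stuck-at-0: output Y1=1, Y2=0 ✗
  G5 stuck-at-1: output Y1=1, Y2=1 ✗
Consistent faults: {G1 stuck-at-0, G3 stuck-at-0, G4 stuck-at-0} — 3 in all.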